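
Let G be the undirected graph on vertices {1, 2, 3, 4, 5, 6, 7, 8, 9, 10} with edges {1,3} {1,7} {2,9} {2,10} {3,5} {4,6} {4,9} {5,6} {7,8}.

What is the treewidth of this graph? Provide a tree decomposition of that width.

Treewidth 1.
Bags: B1 = {7, 8}  B2 = {1, 7}  B3 = {1, 3}  B4 = {3, 5}  B5 = {5, 6}  B6 = {4, 6}  B7 = {4, 9}  B8 = {2, 9}  B9 = {2, 10}
Tree: B1–B2, B2–B3, B3–B4, B4–B5, B5–B6, B6–B7, B7–B8, B8–B9

The largest bag has 2 vertices, giving width 1; this decomposition certifies tw(G) ≤ 1. G has an edge, so its treewidth is at least 1. The upper and lower bounds meet at 1, so that is the treewidth.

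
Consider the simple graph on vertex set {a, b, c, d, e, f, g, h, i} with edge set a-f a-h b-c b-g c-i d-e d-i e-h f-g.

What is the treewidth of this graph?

2

A width-2 tree decomposition is:
Bags: B1 = {c, d, i}  B2 = {b, c, d}  B3 = {b, d, g}  B4 = {d, f, g}  B5 = {a, d, f}  B6 = {a, d, h}  B7 = {d, e, h}
Tree: B1–B2, B2–B3, B3–B4, B4–B5, B5–B6, B6–B7
Each bag holds 3 vertices, so the decomposition has width 2, which upper-bounds the treewidth. Since d–i–c–b–g–f–a–h–e–d is a cycle in G, G is not acyclic. Forests are exactly the graphs of treewidth ≤ 1, so tw(G) ≥ 2. Hence tw(G) = 2 exactly.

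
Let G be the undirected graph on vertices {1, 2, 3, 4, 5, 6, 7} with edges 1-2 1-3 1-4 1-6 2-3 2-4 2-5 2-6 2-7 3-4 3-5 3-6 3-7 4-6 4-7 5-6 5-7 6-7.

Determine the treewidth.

A width-4 tree decomposition is:
Bags: B1 = {1, 2, 3, 4, 6}  B2 = {2, 3, 4, 6, 7}  B3 = {2, 3, 5, 6, 7}
Tree: B1–B2, B2–B3
The largest bag has 5 vertices, giving width 4; this decomposition certifies tw(G) ≤ 4. On the other hand G contains the 5-clique {1, 2, 3, 4, 6}. A clique must lie in a single bag of any decomposition, so no decomposition can have width below 4. The upper and lower bounds meet at 4, so that is the treewidth.

4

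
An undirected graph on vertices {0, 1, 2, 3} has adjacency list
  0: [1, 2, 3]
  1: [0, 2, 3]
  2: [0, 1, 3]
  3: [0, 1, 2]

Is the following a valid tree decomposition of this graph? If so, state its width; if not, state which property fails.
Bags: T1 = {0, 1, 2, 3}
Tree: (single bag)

Yes; width 3.

Every vertex of G appears in some bag (union = {0, 1, 2, 3}); every edge is covered by a bag; and for each vertex v the set of bags containing v is connected in the bag tree. The decomposition is therefore valid. The largest bag has 4 vertices, so the width is 3.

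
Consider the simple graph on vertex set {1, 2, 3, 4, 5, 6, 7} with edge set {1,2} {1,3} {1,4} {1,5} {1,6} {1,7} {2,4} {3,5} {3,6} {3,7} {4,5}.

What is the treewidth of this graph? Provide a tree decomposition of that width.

Treewidth 2.
One such decomposition:
Bags: B1 = {1, 3, 6}  B2 = {1, 3, 5}  B3 = {1, 4, 5}  B4 = {1, 2, 4}  B5 = {1, 3, 7}
Tree: B1–B2, B2–B3, B3–B4, B1–B5

Each bag holds 3 vertices, so the decomposition has width 2, which upper-bounds the treewidth. Conversely, {1, 2, 4} is a clique of size 3, and the vertices of any clique must share a bag in every tree decomposition; so some bag has ≥ 3 vertices and tw(G) ≥ 2. Hence tw(G) = 2 exactly.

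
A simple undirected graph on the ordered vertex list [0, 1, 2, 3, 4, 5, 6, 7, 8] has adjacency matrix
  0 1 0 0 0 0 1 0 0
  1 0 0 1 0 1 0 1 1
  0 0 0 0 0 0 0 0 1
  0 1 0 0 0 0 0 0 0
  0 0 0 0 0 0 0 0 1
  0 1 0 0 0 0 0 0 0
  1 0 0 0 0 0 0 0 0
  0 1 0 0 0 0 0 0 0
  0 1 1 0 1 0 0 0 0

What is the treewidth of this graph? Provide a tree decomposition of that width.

Treewidth 1.
Bags: B1 = {1, 5}  B2 = {1, 8}  B3 = {4, 8}  B4 = {2, 8}  B5 = {1, 3}  B6 = {0, 1}  B7 = {1, 7}  B8 = {0, 6}
Tree: B1–B2, B2–B3, B3–B4, B1–B5, B1–B6, B1–B7, B6–B8

Every bag has size at most 2, so the width is 2 − 1 = 1 and tw(G) ≤ 1. G has an edge, so its treewidth is at least 1. The upper and lower bounds meet at 1, so that is the treewidth.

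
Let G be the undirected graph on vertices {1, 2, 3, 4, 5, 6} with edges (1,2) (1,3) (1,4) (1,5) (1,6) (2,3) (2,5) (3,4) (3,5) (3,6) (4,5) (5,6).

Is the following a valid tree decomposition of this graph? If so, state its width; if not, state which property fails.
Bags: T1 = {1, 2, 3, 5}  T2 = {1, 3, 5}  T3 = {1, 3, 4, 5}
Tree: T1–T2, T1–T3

No — vertex 6 appears in no bag.

A tree decomposition must satisfy three properties: every vertex lies in some bag; for every edge, both endpoints lie together in some bag; and for every vertex, the bags containing it form a connected subtree. Here vertex 6 appears in no bag, so the decomposition is invalid.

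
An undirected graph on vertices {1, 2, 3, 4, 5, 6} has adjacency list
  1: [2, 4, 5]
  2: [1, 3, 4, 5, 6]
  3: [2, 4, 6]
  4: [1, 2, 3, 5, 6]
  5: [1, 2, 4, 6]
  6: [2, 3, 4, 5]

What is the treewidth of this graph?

A width-3 tree decomposition is:
Bags: B1 = {2, 4, 5, 6}  B2 = {2, 3, 4, 6}  B3 = {1, 2, 4, 5}
Tree: B1–B2, B1–B3
The largest bag has 4 vertices, giving width 3; this decomposition certifies tw(G) ≤ 3. For the lower bound, the 4 vertices {2, 3, 4, 6} are pairwise adjacent, and any tree decomposition puts a clique entirely inside one bag — forcing width ≥ 3. Combining the bounds, tw(G) = 3.

3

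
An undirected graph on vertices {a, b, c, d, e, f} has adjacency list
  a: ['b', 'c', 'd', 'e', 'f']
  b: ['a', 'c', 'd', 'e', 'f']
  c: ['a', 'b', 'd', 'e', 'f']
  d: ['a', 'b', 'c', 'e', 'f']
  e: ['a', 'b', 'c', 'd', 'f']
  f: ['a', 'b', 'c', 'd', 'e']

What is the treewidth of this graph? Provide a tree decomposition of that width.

Treewidth 5.
One such decomposition:
Bags: B1 = {a, b, c, d, e, f}
Tree: (single bag)

A single bag containing all 6 vertices is trivially a valid decomposition of width 5. On the other hand G contains the 6-clique {a, b, c, d, e, f}. A clique must lie in a single bag of any decomposition, so no decomposition can have width below 5. Hence tw(G) = 5 exactly.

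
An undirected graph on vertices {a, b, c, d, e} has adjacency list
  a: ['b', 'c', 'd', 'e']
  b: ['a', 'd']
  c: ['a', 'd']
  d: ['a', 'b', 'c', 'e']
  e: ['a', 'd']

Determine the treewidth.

2

A width-2 tree decomposition is:
Bags: B1 = {a, d, e}  B2 = {a, b, d}  B3 = {a, c, d}
Tree: B1–B2, B2–B3
Every bag has size at most 3, so the width is 3 − 1 = 2 and tw(G) ≤ 2. For the lower bound, the 3 vertices {a, d, e} are pairwise adjacent, and any tree decomposition puts a clique entirely inside one bag — forcing width ≥ 2. Hence tw(G) = 2 exactly.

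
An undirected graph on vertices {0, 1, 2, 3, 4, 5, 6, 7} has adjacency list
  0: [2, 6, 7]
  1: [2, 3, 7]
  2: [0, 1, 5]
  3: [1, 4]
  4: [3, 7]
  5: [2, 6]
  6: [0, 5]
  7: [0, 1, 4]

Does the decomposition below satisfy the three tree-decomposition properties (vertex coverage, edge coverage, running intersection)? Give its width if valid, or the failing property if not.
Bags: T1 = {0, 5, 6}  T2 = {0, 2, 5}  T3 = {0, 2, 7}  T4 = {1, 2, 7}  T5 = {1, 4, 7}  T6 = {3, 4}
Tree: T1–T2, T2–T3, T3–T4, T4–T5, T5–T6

A tree decomposition must satisfy three properties: every vertex lies in some bag; for every edge, both endpoints lie together in some bag; and for every vertex, the bags containing it form a connected subtree. Here edge (1,3) lies in no bag, so the decomposition is invalid.

No — edge (1,3) lies in no bag.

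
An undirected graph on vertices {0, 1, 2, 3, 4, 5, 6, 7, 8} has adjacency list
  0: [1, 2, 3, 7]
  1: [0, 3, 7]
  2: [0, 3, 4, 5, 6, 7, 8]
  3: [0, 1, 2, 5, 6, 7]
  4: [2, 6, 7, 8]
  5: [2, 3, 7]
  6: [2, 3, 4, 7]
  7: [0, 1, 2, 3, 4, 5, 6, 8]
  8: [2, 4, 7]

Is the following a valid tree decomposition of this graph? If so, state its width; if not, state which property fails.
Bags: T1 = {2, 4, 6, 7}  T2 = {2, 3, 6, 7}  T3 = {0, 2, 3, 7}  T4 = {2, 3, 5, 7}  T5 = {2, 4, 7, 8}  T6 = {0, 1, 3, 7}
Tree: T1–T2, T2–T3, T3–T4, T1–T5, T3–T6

Every vertex of G appears in some bag (union = {0, 1, 2, 3, 4, 5, 6, 7, 8}); every edge is covered by a bag; and for each vertex v the set of bags containing v is connected in the bag tree. The decomposition is therefore valid. The largest bag has 4 vertices, so the width is 3.

Yes; width 3.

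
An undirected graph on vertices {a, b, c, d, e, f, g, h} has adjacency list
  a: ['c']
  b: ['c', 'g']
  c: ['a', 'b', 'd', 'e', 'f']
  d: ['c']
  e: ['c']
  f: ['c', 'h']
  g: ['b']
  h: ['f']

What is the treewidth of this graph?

A width-1 tree decomposition is:
Bags: B1 = {a, c}  B2 = {c, f}  B3 = {b, c}  B4 = {f, h}  B5 = {b, g}  B6 = {c, d}  B7 = {c, e}
Tree: B1–B2, B2–B3, B2–B4, B3–B5, B1–B6, B1–B7
The largest bag has 2 vertices, giving width 1; this decomposition certifies tw(G) ≤ 1. Any graph with an edge has treewidth ≥ 1, and G has the edge a–c. Hence tw(G) = 1 exactly.

1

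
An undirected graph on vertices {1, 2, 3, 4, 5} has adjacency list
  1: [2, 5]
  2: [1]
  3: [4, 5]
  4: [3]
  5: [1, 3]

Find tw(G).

1

A width-1 tree decomposition is:
Bags: B1 = {3, 4}  B2 = {3, 5}  B3 = {1, 5}  B4 = {1, 2}
Tree: B1–B2, B2–B3, B3–B4
Each bag holds 2 vertices, so the decomposition has width 1, which upper-bounds the treewidth. Any graph with an edge has treewidth ≥ 1, and G has the edge 4–3. Therefore the treewidth is 1.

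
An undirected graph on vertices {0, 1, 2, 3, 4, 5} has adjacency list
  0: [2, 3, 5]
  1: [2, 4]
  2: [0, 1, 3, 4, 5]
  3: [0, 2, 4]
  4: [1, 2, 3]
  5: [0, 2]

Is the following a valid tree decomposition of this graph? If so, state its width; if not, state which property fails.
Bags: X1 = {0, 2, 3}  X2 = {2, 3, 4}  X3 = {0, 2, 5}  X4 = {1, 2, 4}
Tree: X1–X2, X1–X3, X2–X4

Vertex coverage: the bags together contain {0, 1, 2, 3, 4, 5}, the full vertex set. Edge coverage: each edge of G has both endpoints in at least one bag. Running intersection: for every vertex, the bags containing it form a connected subtree. All three properties hold, so this is a valid tree decomposition of width max|bag| − 1 = 2, and hence tw(G) ≤ 2.

Yes; width 2.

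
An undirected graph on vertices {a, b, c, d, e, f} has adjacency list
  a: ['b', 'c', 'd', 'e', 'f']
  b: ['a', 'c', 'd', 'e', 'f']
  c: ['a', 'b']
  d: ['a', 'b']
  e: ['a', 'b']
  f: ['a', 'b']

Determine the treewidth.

2

A width-2 tree decomposition is:
Bags: B1 = {a, b, c}  B2 = {a, b, f}  B3 = {a, b, e}  B4 = {a, b, d}
Tree: B1–B2, B1–B3, B3–B4
The largest bag has 3 vertices, giving width 2; this decomposition certifies tw(G) ≤ 2. Conversely, {a, b, d} is a clique of size 3, and the vertices of any clique must share a bag in every tree decomposition; so some bag has ≥ 3 vertices and tw(G) ≥ 2. The upper and lower bounds meet at 2, so that is the treewidth.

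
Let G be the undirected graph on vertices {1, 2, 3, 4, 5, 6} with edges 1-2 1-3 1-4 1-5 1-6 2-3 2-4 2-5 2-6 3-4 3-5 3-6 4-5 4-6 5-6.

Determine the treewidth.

5

A width-5 tree decomposition is:
Bags: B1 = {1, 2, 3, 4, 5, 6}
Tree: (single bag)
A single bag containing all 6 vertices is trivially a valid decomposition of width 5. On the other hand G contains the 6-clique {1, 2, 3, 4, 5, 6}. A clique must lie in a single bag of any decomposition, so no decomposition can have width below 5. The upper and lower bounds meet at 5, so that is the treewidth.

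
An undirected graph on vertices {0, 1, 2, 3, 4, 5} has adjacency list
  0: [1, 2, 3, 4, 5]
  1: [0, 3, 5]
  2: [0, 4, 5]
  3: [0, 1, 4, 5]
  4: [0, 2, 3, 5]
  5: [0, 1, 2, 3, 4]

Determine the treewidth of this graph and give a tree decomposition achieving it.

Treewidth 3.
One such decomposition:
Bags: B1 = {0, 1, 3, 5}  B2 = {0, 3, 4, 5}  B3 = {0, 2, 4, 5}
Tree: B1–B2, B2–B3

Every bag has size at most 4, so the width is 4 − 1 = 3 and tw(G) ≤ 3. Conversely, {0, 2, 4, 5} is a clique of size 4, and the vertices of any clique must share a bag in every tree decomposition; so some bag has ≥ 4 vertices and tw(G) ≥ 3. Therefore the treewidth is 3.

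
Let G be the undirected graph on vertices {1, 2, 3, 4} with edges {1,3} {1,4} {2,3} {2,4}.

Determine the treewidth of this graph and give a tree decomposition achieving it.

Treewidth 2.
One such decomposition:
Bags: B1 = {2, 3, 4}  B2 = {1, 3, 4}
Tree: B1–B2

Every bag has size at most 3, so the width is 3 − 1 = 2 and tw(G) ≤ 2. Since 3–2–4–1–3 is a cycle in G, G is not acyclic. Forests are exactly the graphs of treewidth ≤ 1, so tw(G) ≥ 2. Therefore the treewidth is 2.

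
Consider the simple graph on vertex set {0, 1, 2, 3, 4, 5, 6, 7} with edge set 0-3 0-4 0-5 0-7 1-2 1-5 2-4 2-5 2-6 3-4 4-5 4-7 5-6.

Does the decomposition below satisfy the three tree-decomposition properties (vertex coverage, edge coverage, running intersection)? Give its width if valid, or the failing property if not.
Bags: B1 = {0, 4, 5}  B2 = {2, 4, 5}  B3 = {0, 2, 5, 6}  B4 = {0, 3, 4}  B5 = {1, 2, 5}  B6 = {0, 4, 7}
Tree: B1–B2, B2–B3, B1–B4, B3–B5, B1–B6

A tree decomposition must satisfy three properties: every vertex lies in some bag; for every edge, both endpoints lie together in some bag; and for every vertex, the bags containing it form a connected subtree. Here bags containing vertex 0 are not connected in the tree, so the decomposition is invalid.

No — bags containing vertex 0 are not connected in the tree.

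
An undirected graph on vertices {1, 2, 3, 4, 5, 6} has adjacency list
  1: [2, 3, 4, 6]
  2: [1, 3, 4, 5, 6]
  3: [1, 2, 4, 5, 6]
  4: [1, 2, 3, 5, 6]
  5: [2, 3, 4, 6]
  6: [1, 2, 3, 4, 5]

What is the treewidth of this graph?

4

A width-4 tree decomposition is:
Bags: B1 = {1, 2, 3, 4, 6}  B2 = {2, 3, 4, 5, 6}
Tree: B1–B2
Each bag holds 5 vertices, so the decomposition has width 4, which upper-bounds the treewidth. Conversely, {1, 2, 3, 4, 6} is a clique of size 5, and the vertices of any clique must share a bag in every tree decomposition; so some bag has ≥ 5 vertices and tw(G) ≥ 4. Hence tw(G) = 4 exactly.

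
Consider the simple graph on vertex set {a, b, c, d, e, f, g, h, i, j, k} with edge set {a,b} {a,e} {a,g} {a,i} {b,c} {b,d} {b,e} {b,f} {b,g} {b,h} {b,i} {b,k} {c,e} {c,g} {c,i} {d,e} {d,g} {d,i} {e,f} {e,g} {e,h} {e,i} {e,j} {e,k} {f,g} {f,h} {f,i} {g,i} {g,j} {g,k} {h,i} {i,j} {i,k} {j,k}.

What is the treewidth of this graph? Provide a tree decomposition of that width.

The largest bag has 5 vertices, giving width 4; this decomposition certifies tw(G) ≤ 4. On the other hand G contains the 5-clique {e, g, i, j, k}. A clique must lie in a single bag of any decomposition, so no decomposition can have width below 4. The upper and lower bounds meet at 4, so that is the treewidth.

Treewidth 4.
One optimal decomposition is:
Bags: B1 = {b, e, f, g, i}  B2 = {b, e, g, i, k}  B3 = {b, c, e, g, i}  B4 = {b, e, f, h, i}  B5 = {e, g, i, j, k}  B6 = {a, b, e, g, i}  B7 = {b, d, e, g, i}
Tree: B1–B2, B2–B3, B1–B4, B2–B5, B1–B6, B3–B7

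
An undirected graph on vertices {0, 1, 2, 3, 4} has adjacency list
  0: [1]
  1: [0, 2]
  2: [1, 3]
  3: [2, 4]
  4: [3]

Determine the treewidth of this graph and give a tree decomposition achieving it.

Treewidth 1.
One such decomposition:
Bags: B1 = {1, 2}  B2 = {2, 3}  B3 = {0, 1}  B4 = {3, 4}
Tree: B1–B2, B1–B3, B2–B4

Each bag holds 2 vertices, so the decomposition has width 1, which upper-bounds the treewidth. Any graph with an edge has treewidth ≥ 1, and G has the edge 2–1. Therefore the treewidth is 1.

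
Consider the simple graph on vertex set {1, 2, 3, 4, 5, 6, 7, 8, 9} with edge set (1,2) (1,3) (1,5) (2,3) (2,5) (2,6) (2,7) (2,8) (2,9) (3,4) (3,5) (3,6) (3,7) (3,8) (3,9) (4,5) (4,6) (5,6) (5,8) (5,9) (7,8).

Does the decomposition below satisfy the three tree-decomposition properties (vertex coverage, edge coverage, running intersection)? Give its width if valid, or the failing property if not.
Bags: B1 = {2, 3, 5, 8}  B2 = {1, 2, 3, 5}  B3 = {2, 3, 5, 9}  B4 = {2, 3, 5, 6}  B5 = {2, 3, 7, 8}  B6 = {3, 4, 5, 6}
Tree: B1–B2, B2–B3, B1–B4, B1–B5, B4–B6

Every vertex of G appears in some bag (union = {1, 2, 3, 4, 5, 6, 7, 8, 9}); every edge is covered by a bag; and for each vertex v the set of bags containing v is connected in the bag tree. The decomposition is therefore valid. The largest bag has 4 vertices, so the width is 3.

Yes; width 3.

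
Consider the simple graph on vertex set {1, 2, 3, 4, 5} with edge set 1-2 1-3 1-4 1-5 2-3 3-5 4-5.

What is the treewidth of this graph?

2

A width-2 tree decomposition is:
Bags: B1 = {1, 3, 5}  B2 = {1, 2, 3}  B3 = {1, 4, 5}
Tree: B1–B2, B1–B3
Every bag has size at most 3, so the width is 3 − 1 = 2 and tw(G) ≤ 2. On the other hand G contains the 3-clique {1, 2, 3}. A clique must lie in a single bag of any decomposition, so no decomposition can have width below 2. Therefore the treewidth is 2.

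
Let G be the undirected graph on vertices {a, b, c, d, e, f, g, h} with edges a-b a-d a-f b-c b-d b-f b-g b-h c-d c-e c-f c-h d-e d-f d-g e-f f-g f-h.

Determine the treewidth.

3

A width-3 tree decomposition is:
Bags: B1 = {b, c, d, f}  B2 = {a, b, d, f}  B3 = {b, c, f, h}  B4 = {b, d, f, g}  B5 = {c, d, e, f}
Tree: B1–B2, B1–B3, B1–B4, B1–B5
Every bag has size at most 4, so the width is 4 − 1 = 3 and tw(G) ≤ 3. For the lower bound, the 4 vertices {c, d, e, f} are pairwise adjacent, and any tree decomposition puts a clique entirely inside one bag — forcing width ≥ 3. Hence tw(G) = 3 exactly.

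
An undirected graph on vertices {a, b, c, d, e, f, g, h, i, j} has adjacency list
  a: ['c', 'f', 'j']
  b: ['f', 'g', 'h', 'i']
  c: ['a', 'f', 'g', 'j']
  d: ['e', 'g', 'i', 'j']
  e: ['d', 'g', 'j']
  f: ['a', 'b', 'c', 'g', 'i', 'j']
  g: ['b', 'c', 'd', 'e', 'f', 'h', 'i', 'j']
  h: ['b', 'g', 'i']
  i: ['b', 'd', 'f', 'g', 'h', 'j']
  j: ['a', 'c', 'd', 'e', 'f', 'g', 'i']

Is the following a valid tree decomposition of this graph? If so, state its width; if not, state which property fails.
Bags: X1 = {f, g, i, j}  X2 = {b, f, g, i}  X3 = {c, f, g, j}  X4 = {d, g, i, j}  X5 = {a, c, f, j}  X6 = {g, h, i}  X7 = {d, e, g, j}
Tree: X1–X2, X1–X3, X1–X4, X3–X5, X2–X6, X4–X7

A tree decomposition must satisfy three properties: every vertex lies in some bag; for every edge, both endpoints lie together in some bag; and for every vertex, the bags containing it form a connected subtree. Here edge (b,h) lies in no bag, so the decomposition is invalid.

No — edge (b,h) lies in no bag.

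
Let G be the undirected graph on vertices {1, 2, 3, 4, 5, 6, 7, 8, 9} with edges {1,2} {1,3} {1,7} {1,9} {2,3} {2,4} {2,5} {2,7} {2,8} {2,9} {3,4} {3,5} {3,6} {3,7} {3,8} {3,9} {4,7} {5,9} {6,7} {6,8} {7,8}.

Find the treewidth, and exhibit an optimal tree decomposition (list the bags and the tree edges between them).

Treewidth 3.
One optimal decomposition is:
Bags: B1 = {1, 2, 3, 9}  B2 = {1, 2, 3, 7}  B3 = {2, 3, 4, 7}  B4 = {2, 3, 5, 9}  B5 = {2, 3, 7, 8}  B6 = {3, 6, 7, 8}
Tree: B1–B2, B2–B3, B1–B4, B3–B5, B5–B6

Every bag has size at most 4, so the width is 4 − 1 = 3 and tw(G) ≤ 3. Conversely, {1, 2, 3, 9} is a clique of size 4, and the vertices of any clique must share a bag in every tree decomposition; so some bag has ≥ 4 vertices and tw(G) ≥ 3. Hence tw(G) = 3 exactly.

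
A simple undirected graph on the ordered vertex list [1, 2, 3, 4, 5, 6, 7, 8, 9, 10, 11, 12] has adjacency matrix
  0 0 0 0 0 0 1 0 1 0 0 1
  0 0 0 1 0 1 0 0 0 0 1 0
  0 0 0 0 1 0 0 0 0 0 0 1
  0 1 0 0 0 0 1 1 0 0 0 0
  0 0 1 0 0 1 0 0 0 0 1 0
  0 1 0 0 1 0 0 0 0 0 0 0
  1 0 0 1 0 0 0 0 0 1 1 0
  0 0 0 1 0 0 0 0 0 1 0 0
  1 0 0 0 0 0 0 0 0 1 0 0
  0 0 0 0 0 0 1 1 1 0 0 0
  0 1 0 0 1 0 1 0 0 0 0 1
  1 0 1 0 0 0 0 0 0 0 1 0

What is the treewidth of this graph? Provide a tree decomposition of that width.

Treewidth 3.
One optimal decomposition is:
Bags: B1 = {4, 8, 9, 10}  B2 = {4, 7, 9, 10}  B3 = {1, 4, 7, 9}  B4 = {1, 2, 4, 7}  B5 = {1, 2, 7, 11}  B6 = {1, 2, 11, 12}  B7 = {2, 6, 11, 12}  B8 = {5, 6, 11, 12}  B9 = {3, 5, 6, 12}
Tree: B1–B2, B2–B3, B3–B4, B4–B5, B5–B6, B6–B7, B7–B8, B8–B9

Every bag has size at most 4, so the width is 4 − 1 = 3 and tw(G) ≤ 3. For the lower bound: the 4 vertex sets {8,9,10}, {4}, {7}, {1,2,11,12} are disjoint, each induces a connected subgraph, and every pair is joined by at least one edge of G. Contracting each set to a single vertex therefore yields K_{4} as a minor, and since treewidth is minor-monotone, tw(G) ≥ tw(K_{4}) = 3. Hence tw(G) = 3 exactly.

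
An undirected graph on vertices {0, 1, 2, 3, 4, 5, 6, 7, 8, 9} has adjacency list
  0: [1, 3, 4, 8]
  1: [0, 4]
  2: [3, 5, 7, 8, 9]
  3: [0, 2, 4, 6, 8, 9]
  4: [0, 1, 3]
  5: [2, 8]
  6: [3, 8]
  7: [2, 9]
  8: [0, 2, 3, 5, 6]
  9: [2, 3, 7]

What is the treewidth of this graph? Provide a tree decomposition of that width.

Treewidth 2.
One such decomposition:
Bags: B1 = {2, 3, 8}  B2 = {2, 5, 8}  B3 = {0, 3, 8}  B4 = {3, 6, 8}  B5 = {2, 3, 9}  B6 = {0, 3, 4}  B7 = {2, 7, 9}  B8 = {0, 1, 4}
Tree: B1–B2, B1–B3, B3–B4, B1–B5, B3–B6, B5–B7, B6–B8

Each bag holds 3 vertices, so the decomposition has width 2, which upper-bounds the treewidth. For the lower bound, the 3 vertices {0, 1, 4} are pairwise adjacent, and any tree decomposition puts a clique entirely inside one bag — forcing width ≥ 2. The upper and lower bounds meet at 2, so that is the treewidth.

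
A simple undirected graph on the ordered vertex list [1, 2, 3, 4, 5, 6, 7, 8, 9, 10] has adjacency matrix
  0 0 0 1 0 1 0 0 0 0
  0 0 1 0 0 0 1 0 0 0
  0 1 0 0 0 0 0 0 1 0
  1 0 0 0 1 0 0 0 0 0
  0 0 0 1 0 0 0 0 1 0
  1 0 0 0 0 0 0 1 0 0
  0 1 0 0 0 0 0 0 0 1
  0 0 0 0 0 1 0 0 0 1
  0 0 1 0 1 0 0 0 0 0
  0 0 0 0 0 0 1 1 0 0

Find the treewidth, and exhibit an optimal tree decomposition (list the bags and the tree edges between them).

Treewidth 2.
Bags: B1 = {2, 7, 10}  B2 = {2, 8, 10}  B3 = {2, 6, 8}  B4 = {1, 2, 6}  B5 = {1, 2, 4}  B6 = {2, 4, 5}  B7 = {2, 5, 9}  B8 = {2, 3, 9}
Tree: B1–B2, B2–B3, B3–B4, B4–B5, B5–B6, B6–B7, B7–B8

Every bag has size at most 3, so the width is 3 − 1 = 2 and tw(G) ≤ 2. For the lower bound, G contains the cycle 2–7–10–8–6–1–4–5–9–3–2, so G is not a forest; only forests have treewidth ≤ 1, hence tw(G) ≥ 2. Hence tw(G) = 2 exactly.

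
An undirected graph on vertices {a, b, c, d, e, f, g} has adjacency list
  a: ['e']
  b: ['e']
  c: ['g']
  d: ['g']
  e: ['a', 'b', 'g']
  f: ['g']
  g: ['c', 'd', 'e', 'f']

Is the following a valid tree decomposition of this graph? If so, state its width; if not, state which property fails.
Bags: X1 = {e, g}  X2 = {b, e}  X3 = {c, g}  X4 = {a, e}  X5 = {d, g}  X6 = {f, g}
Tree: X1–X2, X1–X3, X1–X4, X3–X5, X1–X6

Every vertex of G appears in some bag (union = {a, b, c, d, e, f, g}); every edge is covered by a bag; and for each vertex v the set of bags containing v is connected in the bag tree. The decomposition is therefore valid. The largest bag has 2 vertices, so the width is 1.

Yes; width 1.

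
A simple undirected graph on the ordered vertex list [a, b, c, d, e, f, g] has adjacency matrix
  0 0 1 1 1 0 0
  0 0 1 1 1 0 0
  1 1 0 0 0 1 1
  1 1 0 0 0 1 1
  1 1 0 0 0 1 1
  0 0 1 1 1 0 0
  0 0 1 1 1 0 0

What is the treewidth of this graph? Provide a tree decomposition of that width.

Treewidth 3.
One such decomposition:
Bags: B1 = {a, c, d, e}  B2 = {c, d, e, f}  B3 = {c, d, e, g}  B4 = {b, c, d, e}
Tree: B1–B2, B2–B3, B3–B4

Every bag has size at most 4, so the width is 4 − 1 = 3 and tw(G) ≤ 3. For the lower bound: the 4 vertex sets {a,d}, {c,f}, {e}, {g} are disjoint, each induces a connected subgraph, and every pair is joined by at least one edge of G. Contracting each set to a single vertex therefore yields K_{4} as a minor, and since treewidth is minor-monotone, tw(G) ≥ tw(K_{4}) = 3. Hence tw(G) = 3 exactly.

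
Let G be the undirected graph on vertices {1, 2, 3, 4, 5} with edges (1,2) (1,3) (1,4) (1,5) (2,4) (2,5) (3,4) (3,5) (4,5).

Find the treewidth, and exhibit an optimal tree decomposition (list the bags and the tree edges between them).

Treewidth 3.
Bags: B1 = {1, 3, 4, 5}  B2 = {1, 2, 4, 5}
Tree: B1–B2

The largest bag has 4 vertices, giving width 3; this decomposition certifies tw(G) ≤ 3. On the other hand G contains the 4-clique {1, 2, 4, 5}. A clique must lie in a single bag of any decomposition, so no decomposition can have width below 3. The upper and lower bounds meet at 3, so that is the treewidth.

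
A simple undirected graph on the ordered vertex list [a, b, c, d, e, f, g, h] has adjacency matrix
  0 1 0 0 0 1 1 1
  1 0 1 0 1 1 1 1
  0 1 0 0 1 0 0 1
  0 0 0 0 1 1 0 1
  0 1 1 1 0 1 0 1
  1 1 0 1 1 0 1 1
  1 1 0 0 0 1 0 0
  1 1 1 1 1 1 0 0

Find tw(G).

A width-3 tree decomposition is:
Bags: B1 = {b, e, f, h}  B2 = {d, e, f, h}  B3 = {a, b, f, h}  B4 = {a, b, f, g}  B5 = {b, c, e, h}
Tree: B1–B2, B1–B3, B3–B4, B1–B5
Every bag has size at most 4, so the width is 4 − 1 = 3 and tw(G) ≤ 3. Conversely, {b, c, e, h} is a clique of size 4, and the vertices of any clique must share a bag in every tree decomposition; so some bag has ≥ 4 vertices and tw(G) ≥ 3. The upper and lower bounds meet at 3, so that is the treewidth.

3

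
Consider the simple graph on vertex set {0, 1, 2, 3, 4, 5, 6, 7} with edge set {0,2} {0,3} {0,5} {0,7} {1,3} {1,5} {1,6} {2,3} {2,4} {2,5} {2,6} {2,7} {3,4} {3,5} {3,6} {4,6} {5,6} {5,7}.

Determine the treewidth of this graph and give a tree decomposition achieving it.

The largest bag has 4 vertices, giving width 3; this decomposition certifies tw(G) ≤ 3. For the lower bound, the 4 vertices {1, 3, 5, 6} are pairwise adjacent, and any tree decomposition puts a clique entirely inside one bag — forcing width ≥ 3. Hence tw(G) = 3 exactly.

Treewidth 3.
Bags: B1 = {0, 2, 3, 5}  B2 = {2, 3, 5, 6}  B3 = {0, 2, 5, 7}  B4 = {2, 3, 4, 6}  B5 = {1, 3, 5, 6}
Tree: B1–B2, B1–B3, B2–B4, B2–B5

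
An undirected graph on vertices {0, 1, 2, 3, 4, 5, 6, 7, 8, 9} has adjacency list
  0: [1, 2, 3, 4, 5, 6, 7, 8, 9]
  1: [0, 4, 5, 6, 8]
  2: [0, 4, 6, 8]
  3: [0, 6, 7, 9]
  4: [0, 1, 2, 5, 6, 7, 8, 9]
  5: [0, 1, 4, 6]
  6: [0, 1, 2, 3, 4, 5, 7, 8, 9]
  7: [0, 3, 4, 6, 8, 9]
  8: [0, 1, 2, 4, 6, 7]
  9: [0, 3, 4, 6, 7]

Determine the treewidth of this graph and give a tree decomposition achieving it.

Each bag holds 5 vertices, so the decomposition has width 4, which upper-bounds the treewidth. For the lower bound, the 5 vertices {0, 3, 6, 7, 9} are pairwise adjacent, and any tree decomposition puts a clique entirely inside one bag — forcing width ≥ 4. Hence tw(G) = 4 exactly.

Treewidth 4.
Bags: B1 = {0, 3, 6, 7, 9}  B2 = {0, 4, 6, 7, 9}  B3 = {0, 4, 6, 7, 8}  B4 = {0, 2, 4, 6, 8}  B5 = {0, 1, 4, 6, 8}  B6 = {0, 1, 4, 5, 6}
Tree: B1–B2, B2–B3, B3–B4, B3–B5, B5–B6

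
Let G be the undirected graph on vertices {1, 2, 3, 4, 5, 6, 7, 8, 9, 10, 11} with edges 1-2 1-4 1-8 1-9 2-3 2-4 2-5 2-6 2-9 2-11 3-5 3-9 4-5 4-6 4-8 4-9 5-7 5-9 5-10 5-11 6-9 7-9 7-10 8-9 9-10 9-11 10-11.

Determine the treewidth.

3

A width-3 tree decomposition is:
Bags: B1 = {1, 2, 4, 9}  B2 = {2, 4, 5, 9}  B3 = {1, 4, 8, 9}  B4 = {2, 3, 5, 9}  B5 = {2, 5, 9, 11}  B6 = {5, 9, 10, 11}  B7 = {2, 4, 6, 9}  B8 = {5, 7, 9, 10}
Tree: B1–B2, B1–B3, B2–B4, B4–B5, B5–B6, B1–B7, B6–B8
Every bag has size at most 4, so the width is 4 − 1 = 3 and tw(G) ≤ 3. On the other hand G contains the 4-clique {1, 4, 8, 9}. A clique must lie in a single bag of any decomposition, so no decomposition can have width below 3. Hence tw(G) = 3 exactly.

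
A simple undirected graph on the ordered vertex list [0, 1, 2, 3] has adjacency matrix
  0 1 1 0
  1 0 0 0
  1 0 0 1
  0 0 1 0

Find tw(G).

A width-1 tree decomposition is:
Bags: B1 = {2, 3}  B2 = {0, 2}  B3 = {0, 1}
Tree: B1–B2, B2–B3
Each bag holds 2 vertices, so the decomposition has width 1, which upper-bounds the treewidth. Any graph with an edge has treewidth ≥ 1, and G has the edge 3–2. Therefore the treewidth is 1.

1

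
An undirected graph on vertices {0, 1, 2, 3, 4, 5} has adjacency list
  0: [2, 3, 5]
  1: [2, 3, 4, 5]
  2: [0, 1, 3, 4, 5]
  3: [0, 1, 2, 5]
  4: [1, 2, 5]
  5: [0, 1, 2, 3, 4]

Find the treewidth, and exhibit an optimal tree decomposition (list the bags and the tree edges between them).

Treewidth 3.
Bags: B1 = {0, 2, 3, 5}  B2 = {1, 2, 3, 5}  B3 = {1, 2, 4, 5}
Tree: B1–B2, B2–B3

Each bag holds 4 vertices, so the decomposition has width 3, which upper-bounds the treewidth. For the lower bound, the 4 vertices {0, 2, 3, 5} are pairwise adjacent, and any tree decomposition puts a clique entirely inside one bag — forcing width ≥ 3. Hence tw(G) = 3 exactly.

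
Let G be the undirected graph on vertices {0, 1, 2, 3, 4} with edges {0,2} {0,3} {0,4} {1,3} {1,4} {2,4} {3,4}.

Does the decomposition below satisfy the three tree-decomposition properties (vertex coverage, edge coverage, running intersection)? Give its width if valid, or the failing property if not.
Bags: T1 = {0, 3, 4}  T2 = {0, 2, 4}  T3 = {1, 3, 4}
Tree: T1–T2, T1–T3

Vertex coverage: the bags together contain {0, 1, 2, 3, 4}, the full vertex set. Edge coverage: each edge of G has both endpoints in at least one bag. Running intersection: for every vertex, the bags containing it form a connected subtree. All three properties hold, so this is a valid tree decomposition of width max|bag| − 1 = 2, and hence tw(G) ≤ 2.

Yes; width 2.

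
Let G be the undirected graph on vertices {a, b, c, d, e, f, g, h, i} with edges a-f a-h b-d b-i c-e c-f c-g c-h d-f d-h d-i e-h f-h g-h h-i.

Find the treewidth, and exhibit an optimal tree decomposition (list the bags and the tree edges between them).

Treewidth 2.
One optimal decomposition is:
Bags: B1 = {d, h, i}  B2 = {d, f, h}  B3 = {a, f, h}  B4 = {c, f, h}  B5 = {b, d, i}  B6 = {c, e, h}  B7 = {c, g, h}
Tree: B1–B2, B2–B3, B2–B4, B1–B5, B4–B6, B4–B7

Every bag has size at most 3, so the width is 3 − 1 = 2 and tw(G) ≤ 2. On the other hand G contains the 3-clique {c, g, h}. A clique must lie in a single bag of any decomposition, so no decomposition can have width below 2. Therefore the treewidth is 2.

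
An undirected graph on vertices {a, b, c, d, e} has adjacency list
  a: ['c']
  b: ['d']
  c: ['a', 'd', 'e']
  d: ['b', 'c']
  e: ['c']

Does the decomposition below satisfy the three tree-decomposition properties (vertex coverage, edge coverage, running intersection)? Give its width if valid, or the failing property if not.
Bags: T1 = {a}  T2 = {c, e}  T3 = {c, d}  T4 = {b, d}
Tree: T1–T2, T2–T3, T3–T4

A tree decomposition must satisfy three properties: every vertex lies in some bag; for every edge, both endpoints lie together in some bag; and for every vertex, the bags containing it form a connected subtree. Here edge (c,a) lies in no bag, so the decomposition is invalid.

No — edge (c,a) lies in no bag.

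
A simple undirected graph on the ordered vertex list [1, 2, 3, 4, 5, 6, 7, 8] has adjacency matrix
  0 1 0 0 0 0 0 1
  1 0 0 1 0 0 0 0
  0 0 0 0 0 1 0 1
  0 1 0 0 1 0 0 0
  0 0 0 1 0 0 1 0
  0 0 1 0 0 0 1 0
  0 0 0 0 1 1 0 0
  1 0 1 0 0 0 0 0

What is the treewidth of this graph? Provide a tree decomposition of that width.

Treewidth 2.
One such decomposition:
Bags: B1 = {4, 5, 7}  B2 = {2, 4, 7}  B3 = {1, 2, 7}  B4 = {1, 7, 8}  B5 = {3, 7, 8}  B6 = {3, 6, 7}
Tree: B1–B2, B2–B3, B3–B4, B4–B5, B5–B6

Each bag holds 3 vertices, so the decomposition has width 2, which upper-bounds the treewidth. Since 7–5–4–2–1–8–3–6–7 is a cycle in G, G is not acyclic. Forests are exactly the graphs of treewidth ≤ 1, so tw(G) ≥ 2. Hence tw(G) = 2 exactly.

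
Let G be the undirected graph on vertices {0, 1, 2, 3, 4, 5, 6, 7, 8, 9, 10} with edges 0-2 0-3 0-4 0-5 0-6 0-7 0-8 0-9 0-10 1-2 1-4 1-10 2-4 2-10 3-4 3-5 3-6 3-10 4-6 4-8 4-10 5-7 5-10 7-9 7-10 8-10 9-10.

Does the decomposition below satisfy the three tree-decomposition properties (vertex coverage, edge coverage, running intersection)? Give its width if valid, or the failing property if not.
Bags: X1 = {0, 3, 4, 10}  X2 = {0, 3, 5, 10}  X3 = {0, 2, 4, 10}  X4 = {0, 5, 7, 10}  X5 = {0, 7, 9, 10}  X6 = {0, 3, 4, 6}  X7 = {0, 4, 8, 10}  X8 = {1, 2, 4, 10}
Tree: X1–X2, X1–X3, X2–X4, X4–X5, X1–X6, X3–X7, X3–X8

Yes; width 3.

Every vertex of G appears in some bag (union = {0, 1, 2, 3, 4, 5, 6, 7, 8, 9, 10}); every edge is covered by a bag; and for each vertex v the set of bags containing v is connected in the bag tree. The decomposition is therefore valid. The largest bag has 4 vertices, so the width is 3.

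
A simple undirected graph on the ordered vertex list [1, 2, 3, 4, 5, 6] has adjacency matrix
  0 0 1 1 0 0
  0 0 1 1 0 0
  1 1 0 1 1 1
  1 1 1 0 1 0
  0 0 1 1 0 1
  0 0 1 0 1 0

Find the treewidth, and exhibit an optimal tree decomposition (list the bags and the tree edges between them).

The largest bag has 3 vertices, giving width 2; this decomposition certifies tw(G) ≤ 2. For the lower bound, the 3 vertices {1, 3, 4} are pairwise adjacent, and any tree decomposition puts a clique entirely inside one bag — forcing width ≥ 2. Combining the bounds, tw(G) = 2.

Treewidth 2.
One such decomposition:
Bags: B1 = {1, 3, 4}  B2 = {2, 3, 4}  B3 = {3, 4, 5}  B4 = {3, 5, 6}
Tree: B1–B2, B2–B3, B3–B4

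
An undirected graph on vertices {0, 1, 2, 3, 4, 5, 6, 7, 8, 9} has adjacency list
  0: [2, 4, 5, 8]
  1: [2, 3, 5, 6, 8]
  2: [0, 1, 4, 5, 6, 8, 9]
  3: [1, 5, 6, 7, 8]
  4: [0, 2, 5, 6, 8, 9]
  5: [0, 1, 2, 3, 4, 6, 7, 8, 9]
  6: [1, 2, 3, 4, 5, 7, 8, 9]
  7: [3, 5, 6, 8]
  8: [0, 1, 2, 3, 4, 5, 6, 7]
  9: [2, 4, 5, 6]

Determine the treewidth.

A width-4 tree decomposition is:
Bags: B1 = {2, 4, 5, 6, 8}  B2 = {1, 2, 5, 6, 8}  B3 = {1, 3, 5, 6, 8}  B4 = {0, 2, 4, 5, 8}  B5 = {2, 4, 5, 6, 9}  B6 = {3, 5, 6, 7, 8}
Tree: B1–B2, B2–B3, B1–B4, B1–B5, B3–B6
The largest bag has 5 vertices, giving width 4; this decomposition certifies tw(G) ≤ 4. Conversely, {0, 2, 4, 5, 8} is a clique of size 5, and the vertices of any clique must share a bag in every tree decomposition; so some bag has ≥ 5 vertices and tw(G) ≥ 4. The upper and lower bounds meet at 4, so that is the treewidth.

4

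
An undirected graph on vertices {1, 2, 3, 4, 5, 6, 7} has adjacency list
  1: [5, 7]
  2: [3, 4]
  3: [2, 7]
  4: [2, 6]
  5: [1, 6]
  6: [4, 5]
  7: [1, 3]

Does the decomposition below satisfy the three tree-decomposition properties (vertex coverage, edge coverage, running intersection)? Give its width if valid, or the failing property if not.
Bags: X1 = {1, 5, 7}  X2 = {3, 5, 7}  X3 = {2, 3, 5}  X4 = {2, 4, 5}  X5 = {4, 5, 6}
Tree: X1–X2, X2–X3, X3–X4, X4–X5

Vertex coverage: the bags together contain {1, 2, 3, 4, 5, 6, 7}, the full vertex set. Edge coverage: each edge of G has both endpoints in at least one bag. Running intersection: for every vertex, the bags containing it form a connected subtree. All three properties hold, so this is a valid tree decomposition of width max|bag| − 1 = 2, and hence tw(G) ≤ 2.

Yes; width 2.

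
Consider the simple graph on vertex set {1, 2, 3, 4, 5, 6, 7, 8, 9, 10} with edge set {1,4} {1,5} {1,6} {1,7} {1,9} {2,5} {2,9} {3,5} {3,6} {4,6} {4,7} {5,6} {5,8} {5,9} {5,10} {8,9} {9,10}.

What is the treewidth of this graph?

A width-2 tree decomposition is:
Bags: B1 = {3, 5, 6}  B2 = {1, 5, 6}  B3 = {1, 5, 9}  B4 = {1, 4, 6}  B5 = {5, 9, 10}  B6 = {1, 4, 7}  B7 = {5, 8, 9}  B8 = {2, 5, 9}
Tree: B1–B2, B2–B3, B2–B4, B3–B5, B4–B6, B3–B7, B5–B8
The largest bag has 3 vertices, giving width 2; this decomposition certifies tw(G) ≤ 2. On the other hand G contains the 3-clique {1, 4, 6}. A clique must lie in a single bag of any decomposition, so no decomposition can have width below 2. Hence tw(G) = 2 exactly.

2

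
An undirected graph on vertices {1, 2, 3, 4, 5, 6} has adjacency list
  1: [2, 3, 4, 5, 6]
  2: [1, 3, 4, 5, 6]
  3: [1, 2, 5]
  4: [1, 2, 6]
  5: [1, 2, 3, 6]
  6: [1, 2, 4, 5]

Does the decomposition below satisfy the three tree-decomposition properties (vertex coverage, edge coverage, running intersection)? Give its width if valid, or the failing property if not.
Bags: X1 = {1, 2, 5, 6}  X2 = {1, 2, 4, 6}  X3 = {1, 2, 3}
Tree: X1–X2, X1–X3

No — edge (5,3) lies in no bag.

A tree decomposition must satisfy three properties: every vertex lies in some bag; for every edge, both endpoints lie together in some bag; and for every vertex, the bags containing it form a connected subtree. Here edge (5,3) lies in no bag, so the decomposition is invalid.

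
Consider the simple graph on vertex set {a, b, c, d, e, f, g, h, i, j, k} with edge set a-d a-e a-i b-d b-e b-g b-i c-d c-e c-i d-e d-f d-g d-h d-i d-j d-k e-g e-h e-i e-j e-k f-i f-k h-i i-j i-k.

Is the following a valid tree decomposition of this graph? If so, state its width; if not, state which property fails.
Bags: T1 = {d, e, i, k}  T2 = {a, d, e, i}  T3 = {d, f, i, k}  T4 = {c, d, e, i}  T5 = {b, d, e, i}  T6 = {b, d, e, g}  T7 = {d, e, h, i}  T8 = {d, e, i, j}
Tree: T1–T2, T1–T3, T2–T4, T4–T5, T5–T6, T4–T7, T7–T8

Vertex coverage: the bags together contain {a, b, c, d, e, f, g, h, i, j, k}, the full vertex set. Edge coverage: each edge of G has both endpoints in at least one bag. Running intersection: for every vertex, the bags containing it form a connected subtree. All three properties hold, so this is a valid tree decomposition of width max|bag| − 1 = 3, and hence tw(G) ≤ 3.

Yes; width 3.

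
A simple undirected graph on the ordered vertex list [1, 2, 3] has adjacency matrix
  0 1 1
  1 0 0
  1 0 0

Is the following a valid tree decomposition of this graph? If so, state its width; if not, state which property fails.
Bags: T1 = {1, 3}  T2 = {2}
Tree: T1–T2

No — edge (1,2) lies in no bag.

A tree decomposition must satisfy three properties: every vertex lies in some bag; for every edge, both endpoints lie together in some bag; and for every vertex, the bags containing it form a connected subtree. Here edge (1,2) lies in no bag, so the decomposition is invalid.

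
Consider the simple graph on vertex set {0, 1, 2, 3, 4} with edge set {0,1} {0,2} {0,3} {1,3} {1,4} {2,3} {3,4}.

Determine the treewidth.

2

A width-2 tree decomposition is:
Bags: B1 = {0, 1, 3}  B2 = {1, 3, 4}  B3 = {0, 2, 3}
Tree: B1–B2, B1–B3
The largest bag has 3 vertices, giving width 2; this decomposition certifies tw(G) ≤ 2. On the other hand G contains the 3-clique {0, 1, 3}. A clique must lie in a single bag of any decomposition, so no decomposition can have width below 2. Combining the bounds, tw(G) = 2.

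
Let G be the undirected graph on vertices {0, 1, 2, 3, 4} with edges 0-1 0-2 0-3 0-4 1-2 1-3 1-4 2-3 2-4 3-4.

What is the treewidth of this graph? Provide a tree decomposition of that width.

With just one bag of size 5, the width is 5 − 1 = 4, so tw(G) ≤ 4. For the lower bound, the 5 vertices {0, 1, 2, 3, 4} are pairwise adjacent, and any tree decomposition puts a clique entirely inside one bag — forcing width ≥ 4. Hence tw(G) = 4 exactly.

Treewidth 4.
One optimal decomposition is:
Bags: B1 = {0, 1, 2, 3, 4}
Tree: (single bag)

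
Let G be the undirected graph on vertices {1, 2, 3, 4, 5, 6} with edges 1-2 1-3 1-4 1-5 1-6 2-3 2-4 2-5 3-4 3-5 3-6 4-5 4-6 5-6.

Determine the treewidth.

4

A width-4 tree decomposition is:
Bags: B1 = {1, 2, 3, 4, 5}  B2 = {1, 3, 4, 5, 6}
Tree: B1–B2
Each bag holds 5 vertices, so the decomposition has width 4, which upper-bounds the treewidth. For the lower bound, the 5 vertices {1, 2, 3, 4, 5} are pairwise adjacent, and any tree decomposition puts a clique entirely inside one bag — forcing width ≥ 4. The upper and lower bounds meet at 4, so that is the treewidth.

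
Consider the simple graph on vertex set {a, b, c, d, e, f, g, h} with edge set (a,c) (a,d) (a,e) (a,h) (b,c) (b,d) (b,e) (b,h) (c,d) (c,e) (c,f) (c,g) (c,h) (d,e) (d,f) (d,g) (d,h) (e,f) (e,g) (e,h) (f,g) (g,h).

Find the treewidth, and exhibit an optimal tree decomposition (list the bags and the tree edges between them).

Every bag has size at most 5, so the width is 5 − 1 = 4 and tw(G) ≤ 4. For the lower bound, the 5 vertices {c, d, e, g, h} are pairwise adjacent, and any tree decomposition puts a clique entirely inside one bag — forcing width ≥ 4. Therefore the treewidth is 4.

Treewidth 4.
One such decomposition:
Bags: B1 = {b, c, d, e, h}  B2 = {a, c, d, e, h}  B3 = {c, d, e, g, h}  B4 = {c, d, e, f, g}
Tree: B1–B2, B1–B3, B3–B4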